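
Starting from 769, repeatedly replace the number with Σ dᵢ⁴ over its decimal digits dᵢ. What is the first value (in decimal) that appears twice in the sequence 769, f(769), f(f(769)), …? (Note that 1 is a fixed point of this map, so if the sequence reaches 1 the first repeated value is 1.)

769 → 7⁴ + 6⁴ + 9⁴ = 10258
10258 → 1⁴ + 0⁴ + 2⁴ + 5⁴ + 8⁴ = 4738
4738 → 4⁴ + 7⁴ + 3⁴ + 8⁴ = 6834
6834 → 6⁴ + 8⁴ + 3⁴ + 4⁴ = 5729
5729 → 5⁴ + 7⁴ + 2⁴ + 9⁴ = 9603
9603 → 9⁴ + 6⁴ + 0⁴ + 3⁴ = 7938
7938 → 7⁴ + 9⁴ + 3⁴ + 8⁴ = 13139
13139 → 1⁴ + 3⁴ + 1⁴ + 3⁴ + 9⁴ = 6725
6725 → 6⁴ + 7⁴ + 2⁴ + 5⁴ = 4338
4338 → 4⁴ + 3⁴ + 3⁴ + 8⁴ = 4514
4514 → 4⁴ + 5⁴ + 1⁴ + 4⁴ = 1138
1138 → 1⁴ + 1⁴ + 3⁴ + 8⁴ = 4179
4179 → 4⁴ + 1⁴ + 7⁴ + 9⁴ = 9219
9219 → 9⁴ + 2⁴ + 1⁴ + 9⁴ = 13139  — 13139 already appeared earlier.

13139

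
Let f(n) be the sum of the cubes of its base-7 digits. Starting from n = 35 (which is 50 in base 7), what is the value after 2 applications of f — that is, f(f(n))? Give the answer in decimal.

35 = (5,0)_7 → 5³ + 0³ = 125 + 0 = 125
125 = (2,3,6)_7 → 2³ + 3³ + 6³ = 8 + 27 + 216 = 251

251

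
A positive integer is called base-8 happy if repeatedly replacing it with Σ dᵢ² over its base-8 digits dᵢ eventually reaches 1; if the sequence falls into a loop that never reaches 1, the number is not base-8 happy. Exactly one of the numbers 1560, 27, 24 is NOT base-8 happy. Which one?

24

1560: 1560 → 18 → 8 → 1  — reaches 1 (base-8 happy)
27: 27 → 18 → 8 → 1  — reaches 1 (base-8 happy)
24: 24 → 9 → 2 → 4 → 16 → 4  — repeats 4 (not base-8 happy)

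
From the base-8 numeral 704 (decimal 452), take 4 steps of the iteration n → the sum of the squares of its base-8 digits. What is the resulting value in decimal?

452 = (7,0,4)_8 → 7² + 0² + 4² = 65
65 = (1,0,1)_8 → 1² + 0² + 1² = 2
2 = (2)_8 → 2² = 4
4 = (4)_8 → 4² = 16

16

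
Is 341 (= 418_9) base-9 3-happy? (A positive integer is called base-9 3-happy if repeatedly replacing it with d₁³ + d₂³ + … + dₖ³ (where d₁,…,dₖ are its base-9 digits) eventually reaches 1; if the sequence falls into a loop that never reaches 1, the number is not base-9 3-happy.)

341 = (4,1,8)_9 → 577
577 = (7,1,1)_9 → 345
345 = (4,2,3)_9 → 99
99 = (1,2,0)_9 → 9
9 = (1,0)_9 → 1  — reached 1.

base-9 3-happy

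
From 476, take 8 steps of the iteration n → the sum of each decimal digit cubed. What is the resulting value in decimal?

371

476 → 4³ + 7³ + 6³ = 623
623 → 6³ + 2³ + 3³ = 251
251 → 2³ + 5³ + 1³ = 134
134 → 1³ + 3³ + 4³ = 92
92 → 9³ + 2³ = 737
737 → 7³ + 3³ + 7³ = 713
713 → 7³ + 1³ + 3³ = 371
371 → 3³ + 7³ + 1³ = 371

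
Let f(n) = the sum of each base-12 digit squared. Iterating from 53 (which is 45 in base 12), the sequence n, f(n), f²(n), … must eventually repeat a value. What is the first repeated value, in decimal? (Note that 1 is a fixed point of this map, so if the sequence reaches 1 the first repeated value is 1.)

53 = (4,5)_12 → 41
41 = (3,5)_12 → 34
34 = (2,10)_12 → 104
104 = (8,8)_12 → 128
128 = (10,8)_12 → 164
164 = (1,1,8)_12 → 66
66 = (5,6)_12 → 61
61 = (5,1)_12 → 26
26 = (2,2)_12 → 8
8 = (8)_12 → 64
64 = (5,4)_12 → 41  — 41 already appeared earlier.

41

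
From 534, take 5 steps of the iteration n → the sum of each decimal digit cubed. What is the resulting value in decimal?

432

534 → 5³ + 3³ + 4³ = 125 + 27 + 64 = 216
216 → 2³ + 1³ + 6³ = 8 + 1 + 216 = 225
225 → 2³ + 2³ + 5³ = 8 + 8 + 125 = 141
141 → 1³ + 4³ + 1³ = 1 + 64 + 1 = 66
66 → 6³ + 6³ = 216 + 216 = 432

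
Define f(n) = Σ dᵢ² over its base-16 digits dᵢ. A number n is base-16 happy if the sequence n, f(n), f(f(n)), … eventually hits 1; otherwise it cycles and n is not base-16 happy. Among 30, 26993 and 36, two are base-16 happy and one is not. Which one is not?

30: 30 → 197 → 169 → 181 → 146 → 85 → 50 → 13 → 169  — repeats 169 (not base-16 happy)
26993: 26993 → 167 → 149 → 106 → 136 → 128 → 64 → 16 → 1  — reaches 1 (base-16 happy)
36: 36 → 20 → 17 → 2 → 4 → 16 → 1  — reaches 1 (base-16 happy)

30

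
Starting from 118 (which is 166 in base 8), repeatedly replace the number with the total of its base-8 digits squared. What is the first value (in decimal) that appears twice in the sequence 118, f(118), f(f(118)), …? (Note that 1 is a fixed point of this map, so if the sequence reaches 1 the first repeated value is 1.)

118 = (1,6,6)_8 → 1² + 6² + 6² = 73
73 = (1,1,1)_8 → 1² + 1² + 1² = 3
3 = (3)_8 → 3² = 9
9 = (1,1)_8 → 1² + 1² = 2
2 = (2)_8 → 2² = 4
4 = (4)_8 → 4² = 16
16 = (2,0)_8 → 2² + 0² = 4  — 4 already appeared earlier.

4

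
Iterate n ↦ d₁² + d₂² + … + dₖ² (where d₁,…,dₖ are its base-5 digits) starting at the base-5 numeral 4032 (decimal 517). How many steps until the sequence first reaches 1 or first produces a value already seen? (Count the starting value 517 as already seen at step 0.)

4

517 = (4,0,3,2)_5 → 4² + 0² + 3² + 2² = 29
29 = (1,0,4)_5 → 1² + 0² + 4² = 17
17 = (3,2)_5 → 3² + 2² = 13
13 = (2,3)_5 → 2² + 3² = 13  — 13 repeats.
That took 4 steps.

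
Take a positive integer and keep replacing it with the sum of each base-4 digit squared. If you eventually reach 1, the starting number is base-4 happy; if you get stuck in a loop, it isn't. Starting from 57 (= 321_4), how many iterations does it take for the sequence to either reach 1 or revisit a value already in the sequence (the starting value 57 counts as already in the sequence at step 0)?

6

57 = (3,2,1)_4 → 3² + 2² + 1² = 9 + 4 + 1 = 14
14 = (3,2)_4 → 3² + 2² = 9 + 4 = 13
13 = (3,1)_4 → 3² + 1² = 9 + 1 = 10
10 = (2,2)_4 → 2² + 2² = 4 + 4 = 8
8 = (2,0)_4 → 2² + 0² = 4 + 0 = 4
4 = (1,0)_4 → 1² + 0² = 1 + 0 = 1  — reached 1.
That took 6 steps.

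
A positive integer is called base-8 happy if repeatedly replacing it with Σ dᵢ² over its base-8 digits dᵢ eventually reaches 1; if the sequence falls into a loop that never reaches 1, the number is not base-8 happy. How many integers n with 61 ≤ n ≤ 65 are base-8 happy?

1

61: 61 → 74 → 6 → 36 → 32 → 16 → 4 → 16  (repeats 16)
62: 62 → 85 → 30 → 45 → 50 → 40 → 25 → 10 → 5 → 25  (repeats 25)
63: 63 → 98 → 21 → 29 → 34 → 20 → 20  (repeats 20)
64: 64 → 1  (reaches 1)
65: 65 → 2 → 4 → 16 → 4  (repeats 4)
base-8 happy: 64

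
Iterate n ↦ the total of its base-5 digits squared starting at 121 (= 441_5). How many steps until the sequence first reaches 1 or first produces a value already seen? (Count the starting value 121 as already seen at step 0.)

4

121 = (4,4,1)_5 → 4² + 4² + 1² = 16 + 16 + 1 = 33
33 = (1,1,3)_5 → 1² + 1² + 3² = 1 + 1 + 9 = 11
11 = (2,1)_5 → 2² + 1² = 4 + 1 = 5
5 = (1,0)_5 → 1² + 0² = 1 + 0 = 1  — reached 1.
That took 4 steps.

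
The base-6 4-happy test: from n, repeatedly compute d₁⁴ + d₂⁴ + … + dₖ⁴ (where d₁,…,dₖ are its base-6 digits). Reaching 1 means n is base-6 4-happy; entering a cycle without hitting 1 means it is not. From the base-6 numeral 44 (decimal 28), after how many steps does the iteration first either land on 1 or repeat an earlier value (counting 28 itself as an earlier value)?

15

28 = (4,4)_6 → 4⁴ + 4⁴ = 256 + 256 = 512
512 = (2,2,1,2)_6 → 2⁴ + 2⁴ + 1⁴ + 2⁴ = 16 + 16 + 1 + 16 = 49
49 = (1,2,1)_6 → 1⁴ + 2⁴ + 1⁴ = 1 + 16 + 1 = 18
18 = (3,0)_6 → 3⁴ + 0⁴ = 81 + 0 = 81
81 = (2,1,3)_6 → 2⁴ + 1⁴ + 3⁴ = 16 + 1 + 81 = 98
98 = (2,4,2)_6 → 2⁴ + 4⁴ + 2⁴ = 16 + 256 + 16 = 288
288 = (1,2,0,0)_6 → 1⁴ + 2⁴ + 0⁴ + 0⁴ = 1 + 16 + 0 + 0 = 17
17 = (2,5)_6 → 2⁴ + 5⁴ = 16 + 625 = 641
641 = (2,5,4,5)_6 → 2⁴ + 5⁴ + 4⁴ + 5⁴ = 16 + 625 + 256 + 625 = 1522
1522 = (1,1,0,1,4)_6 → 1⁴ + 1⁴ + 0⁴ + 1⁴ + 4⁴ = 1 + 1 + 0 + 1 + 256 = 259
259 = (1,1,1,1)_6 → 1⁴ + 1⁴ + 1⁴ + 1⁴ = 1 + 1 + 1 + 1 = 4
4 = (4)_6 → 4⁴ = 256
256 = (1,1,0,4)_6 → 1⁴ + 1⁴ + 0⁴ + 4⁴ = 1 + 1 + 0 + 256 = 258
258 = (1,1,1,0)_6 → 1⁴ + 1⁴ + 1⁴ + 0⁴ = 1 + 1 + 1 + 0 = 3
3 = (3)_6 → 3⁴ = 81  — 81 repeats.
That took 15 steps.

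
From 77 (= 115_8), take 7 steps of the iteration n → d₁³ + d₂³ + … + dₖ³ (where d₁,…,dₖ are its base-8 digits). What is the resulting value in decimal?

77 = (1,1,5)_8 → 1³ + 1³ + 5³ = 1 + 1 + 125 = 127
127 = (1,7,7)_8 → 1³ + 7³ + 7³ = 1 + 343 + 343 = 687
687 = (1,2,5,7)_8 → 1³ + 2³ + 5³ + 7³ = 1 + 8 + 125 + 343 = 477
477 = (7,3,5)_8 → 7³ + 3³ + 5³ = 343 + 27 + 125 = 495
495 = (7,5,7)_8 → 7³ + 5³ + 7³ = 343 + 125 + 343 = 811
811 = (1,4,5,3)_8 → 1³ + 4³ + 5³ + 3³ = 1 + 64 + 125 + 27 = 217
217 = (3,3,1)_8 → 3³ + 3³ + 1³ = 27 + 27 + 1 = 55

55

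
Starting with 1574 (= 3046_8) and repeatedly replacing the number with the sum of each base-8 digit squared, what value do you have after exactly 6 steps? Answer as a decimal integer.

16

1574 = (3,0,4,6)_8 → 3² + 0² + 4² + 6² = 61
61 = (7,5)_8 → 7² + 5² = 74
74 = (1,1,2)_8 → 1² + 1² + 2² = 6
6 = (6)_8 → 6² = 36
36 = (4,4)_8 → 4² + 4² = 32
32 = (4,0)_8 → 4² + 0² = 16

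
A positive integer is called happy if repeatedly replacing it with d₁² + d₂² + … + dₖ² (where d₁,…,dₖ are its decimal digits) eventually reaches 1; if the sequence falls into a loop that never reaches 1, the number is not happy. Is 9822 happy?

9822 → 9² + 8² + 2² + 2² = 153
153 → 1² + 5² + 3² = 35
35 → 3² + 5² = 34
34 → 3² + 4² = 25
25 → 2² + 5² = 29
29 → 2² + 9² = 85
85 → 8² + 5² = 89
89 → 8² + 9² = 145
145 → 1² + 4² + 5² = 42
42 → 4² + 2² = 20
20 → 2² + 0² = 4
4 → 4² = 16
16 → 1² + 6² = 37
37 → 3² + 7² = 58
58 → 5² + 8² = 89  — 89 already seen; the sequence cycles without reaching 1.

not happy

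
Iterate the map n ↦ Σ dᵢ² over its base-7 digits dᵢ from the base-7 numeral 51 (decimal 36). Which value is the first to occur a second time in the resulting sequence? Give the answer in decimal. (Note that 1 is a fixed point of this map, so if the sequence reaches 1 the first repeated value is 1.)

10

36 = (5,1)_7 → 5² + 1² = 26
26 = (3,5)_7 → 3² + 5² = 34
34 = (4,6)_7 → 4² + 6² = 52
52 = (1,0,3)_7 → 1² + 0² + 3² = 10
10 = (1,3)_7 → 1² + 3² = 10  — 10 already appeared earlier.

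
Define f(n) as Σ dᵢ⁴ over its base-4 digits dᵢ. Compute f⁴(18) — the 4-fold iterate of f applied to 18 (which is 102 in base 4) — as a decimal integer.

18 = (1,0,2)_4 → 17
17 = (1,0,1)_4 → 2
2 = (2)_4 → 16
16 = (1,0,0)_4 → 1

1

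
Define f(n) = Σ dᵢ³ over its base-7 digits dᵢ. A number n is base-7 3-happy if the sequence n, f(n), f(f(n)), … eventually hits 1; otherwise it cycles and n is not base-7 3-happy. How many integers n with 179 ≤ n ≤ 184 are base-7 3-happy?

179: 179 → 155 → 29 → 65 → 17 → 35 → 125 → 251 → 341 → 557 → 137 → 197 → 65  (repeats 65)
180: 180 → 216 → 288 → 342 → 648 → 282 → 258 → 342  (repeats 342)
181: 181 → 307 → 433 → 343 → 1  (reaches 1)
182: 182 → 152 → 152  (repeats 152)
183: 183 → 153 → 243 → 405 → 219 → 99 → 9 → 9  (repeats 9)
184: 184 → 160 → 244 → 496 → 244  (repeats 244)
base-7 3-happy: 181

1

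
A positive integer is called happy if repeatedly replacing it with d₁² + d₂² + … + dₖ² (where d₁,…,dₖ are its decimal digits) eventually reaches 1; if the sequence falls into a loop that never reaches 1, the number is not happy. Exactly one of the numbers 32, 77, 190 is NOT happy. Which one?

77

32: 32 → 13 → 10 → 1  — reaches 1 (happy)
77: 77 → 98 → 145 → 42 → 20 → 4 → 16 → 37 → 58 → 89 → 145  — repeats 145 (not happy)
190: 190 → 82 → 68 → 100 → 1  — reaches 1 (happy)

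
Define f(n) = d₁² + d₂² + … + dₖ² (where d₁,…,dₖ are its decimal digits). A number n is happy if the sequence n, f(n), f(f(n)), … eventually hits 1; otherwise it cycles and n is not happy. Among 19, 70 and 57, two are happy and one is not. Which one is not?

57

19: 19 → 82 → 68 → 100 → 1  — reaches 1 (happy)
70: 70 → 49 → 97 → 130 → 10 → 1  — reaches 1 (happy)
57: 57 → 74 → 65 → 61 → 37 → 58 → 89 → 145 → 42 → 20 → 4 → 16 → 37  — repeats 37 (not happy)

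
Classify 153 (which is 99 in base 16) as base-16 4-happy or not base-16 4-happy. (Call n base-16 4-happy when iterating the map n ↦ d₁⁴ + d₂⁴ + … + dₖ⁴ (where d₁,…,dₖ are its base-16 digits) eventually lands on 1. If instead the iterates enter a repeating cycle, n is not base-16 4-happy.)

153 = (9,9)_16 → 9⁴ + 9⁴ = 6561 + 6561 = 13122
13122 = (3,3,4,2)_16 → 3⁴ + 3⁴ + 4⁴ + 2⁴ = 81 + 81 + 256 + 16 = 434
434 = (1,11,2)_16 → 1⁴ + 11⁴ + 2⁴ = 1 + 14641 + 16 = 14658
14658 = (3,9,4,2)_16 → 3⁴ + 9⁴ + 4⁴ + 2⁴ = 81 + 6561 + 256 + 16 = 6914
6914 = (1,11,0,2)_16 → 1⁴ + 11⁴ + 0⁴ + 2⁴ = 1 + 14641 + 0 + 16 = 14658  — 14658 already seen; the sequence cycles without reaching 1.

not base-16 4-happy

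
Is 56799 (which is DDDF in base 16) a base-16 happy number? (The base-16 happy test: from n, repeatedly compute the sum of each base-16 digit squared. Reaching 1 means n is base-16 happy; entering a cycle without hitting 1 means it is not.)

base-16 happy

56799 = (13,13,13,15)_16 → 732
732 = (2,13,12)_16 → 317
317 = (1,3,13)_16 → 179
179 = (11,3)_16 → 130
130 = (8,2)_16 → 68
68 = (4,4)_16 → 32
32 = (2,0)_16 → 4
4 = (4)_16 → 16
16 = (1,0)_16 → 1  — reached 1.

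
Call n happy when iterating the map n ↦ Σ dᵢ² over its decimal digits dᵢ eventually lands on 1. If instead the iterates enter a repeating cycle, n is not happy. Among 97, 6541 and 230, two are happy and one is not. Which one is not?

97: 97 → 130 → 10 → 1  — reaches 1 (happy)
6541: 6541 → 78 → 113 → 11 → 2 → 4 → 16 → 37 → 58 → 89 → 145 → 42 → 20 → 4  — repeats 4 (not happy)
230: 230 → 13 → 10 → 1  — reaches 1 (happy)

6541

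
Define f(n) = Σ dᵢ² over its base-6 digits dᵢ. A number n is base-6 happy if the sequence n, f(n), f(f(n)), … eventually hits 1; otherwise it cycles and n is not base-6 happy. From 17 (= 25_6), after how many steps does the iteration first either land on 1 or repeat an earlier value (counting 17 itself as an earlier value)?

8

17 = (2,5)_6 → 2² + 5² = 4 + 25 = 29
29 = (4,5)_6 → 4² + 5² = 16 + 25 = 41
41 = (1,0,5)_6 → 1² + 0² + 5² = 1 + 0 + 25 = 26
26 = (4,2)_6 → 4² + 2² = 16 + 4 = 20
20 = (3,2)_6 → 3² + 2² = 9 + 4 = 13
13 = (2,1)_6 → 2² + 1² = 4 + 1 = 5
5 = (5)_6 → 5² = 25
25 = (4,1)_6 → 4² + 1² = 16 + 1 = 17  — 17 repeats.
That took 8 steps.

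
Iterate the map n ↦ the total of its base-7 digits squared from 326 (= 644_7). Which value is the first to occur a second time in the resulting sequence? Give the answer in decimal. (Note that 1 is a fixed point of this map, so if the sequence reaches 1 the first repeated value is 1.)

326 = (6,4,4)_7 → 68
68 = (1,2,5)_7 → 30
30 = (4,2)_7 → 20
20 = (2,6)_7 → 40
40 = (5,5)_7 → 50
50 = (1,0,1)_7 → 2
2 = (2)_7 → 4
4 = (4)_7 → 16
16 = (2,2)_7 → 8
8 = (1,1)_7 → 2  — 2 already appeared earlier.

2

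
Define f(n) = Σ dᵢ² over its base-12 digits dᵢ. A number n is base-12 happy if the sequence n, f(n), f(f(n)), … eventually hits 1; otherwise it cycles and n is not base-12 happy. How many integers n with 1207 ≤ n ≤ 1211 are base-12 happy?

1

1207: 1207 → 129 → 181 → 11 → 121 → 101 → 89 → 74 → 40 → 25 → 5 → 25  — not base-12 happy
1208: 1208 → 144 → 1  — base-12 happy
1209: 1209 → 161 → 27 → 13 → 2 → 4 → 16 → 17 → 26 → 8 → 64 → 41 → 34 → 104 → 128 → 164 → 66 → 61 → 26  — not base-12 happy
1210: 1210 → 180 → 10 → 100 → 80 → 100  — not base-12 happy
1211: 1211 → 201 → 98 → 68 → 89 → 74 → 40 → 25 → 5 → 25  — not base-12 happy
base-12 happy: 1208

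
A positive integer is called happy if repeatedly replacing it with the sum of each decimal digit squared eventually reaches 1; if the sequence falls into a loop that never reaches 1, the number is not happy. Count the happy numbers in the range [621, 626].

621: 621 → 41 → 17 → 50 → 25 → 29 → 85 → 89 → 145 → 42 → 20 → 4 → 16 → 37 → 58 → 89  — not happy
622: 622 → 44 → 32 → 13 → 10 → 1  — happy
623: 623 → 49 → 97 → 130 → 10 → 1  — happy
624: 624 → 56 → 61 → 37 → 58 → 89 → 145 → 42 → 20 → 4 → 16 → 37  — not happy
625: 625 → 65 → 61 → 37 → 58 → 89 → 145 → 42 → 20 → 4 → 16 → 37  — not happy
626: 626 → 76 → 85 → 89 → 145 → 42 → 20 → 4 → 16 → 37 → 58 → 89  — not happy
happy: 622, 623

2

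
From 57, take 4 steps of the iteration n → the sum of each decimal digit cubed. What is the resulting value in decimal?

513

57 → 5³ + 7³ = 468
468 → 4³ + 6³ + 8³ = 792
792 → 7³ + 9³ + 2³ = 1080
1080 → 1³ + 0³ + 8³ + 0³ = 513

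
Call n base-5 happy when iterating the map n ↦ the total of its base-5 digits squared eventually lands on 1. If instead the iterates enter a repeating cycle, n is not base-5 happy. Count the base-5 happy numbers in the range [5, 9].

5: 5 → 1  (reaches 1)
6: 6 → 2 → 4 → 16 → 10 → 4  (repeats 4)
7: 7 → 5 → 1  (reaches 1)
8: 8 → 10 → 4 → 16 → 10  (repeats 10)
9: 9 → 17 → 13 → 13  (repeats 13)
base-5 happy: 5, 7

2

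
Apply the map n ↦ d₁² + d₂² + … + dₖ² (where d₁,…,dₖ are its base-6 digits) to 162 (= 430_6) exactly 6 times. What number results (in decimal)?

162 = (4,3,0)_6 → 25
25 = (4,1)_6 → 17
17 = (2,5)_6 → 29
29 = (4,5)_6 → 41
41 = (1,0,5)_6 → 26
26 = (4,2)_6 → 20

20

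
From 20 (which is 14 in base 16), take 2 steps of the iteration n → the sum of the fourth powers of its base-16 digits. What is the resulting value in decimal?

20 = (1,4)_16 → 1⁴ + 4⁴ = 257
257 = (1,0,1)_16 → 1⁴ + 0⁴ + 1⁴ = 2

2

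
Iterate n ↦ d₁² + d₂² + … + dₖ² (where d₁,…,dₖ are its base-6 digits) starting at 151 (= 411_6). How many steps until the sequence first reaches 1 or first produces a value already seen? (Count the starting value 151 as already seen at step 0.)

151 = (4,1,1)_6 → 4² + 1² + 1² = 16 + 1 + 1 = 18
18 = (3,0)_6 → 3² + 0² = 9 + 0 = 9
9 = (1,3)_6 → 1² + 3² = 1 + 9 = 10
10 = (1,4)_6 → 1² + 4² = 1 + 16 = 17
17 = (2,5)_6 → 2² + 5² = 4 + 25 = 29
29 = (4,5)_6 → 4² + 5² = 16 + 25 = 41
41 = (1,0,5)_6 → 1² + 0² + 5² = 1 + 0 + 25 = 26
26 = (4,2)_6 → 4² + 2² = 16 + 4 = 20
20 = (3,2)_6 → 3² + 2² = 9 + 4 = 13
13 = (2,1)_6 → 2² + 1² = 4 + 1 = 5
5 = (5)_6 → 5² = 25
25 = (4,1)_6 → 4² + 1² = 16 + 1 = 17  — 17 repeats.
That took 12 steps.

12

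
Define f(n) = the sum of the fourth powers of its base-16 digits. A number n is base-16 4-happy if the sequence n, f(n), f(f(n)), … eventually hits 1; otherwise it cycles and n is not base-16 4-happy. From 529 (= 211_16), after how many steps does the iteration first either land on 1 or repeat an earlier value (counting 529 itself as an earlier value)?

529 = (2,1,1)_16 → 18
18 = (1,2)_16 → 17
17 = (1,1)_16 → 2
2 = (2)_16 → 16
16 = (1,0)_16 → 1  — reached 1.
That took 5 steps.

5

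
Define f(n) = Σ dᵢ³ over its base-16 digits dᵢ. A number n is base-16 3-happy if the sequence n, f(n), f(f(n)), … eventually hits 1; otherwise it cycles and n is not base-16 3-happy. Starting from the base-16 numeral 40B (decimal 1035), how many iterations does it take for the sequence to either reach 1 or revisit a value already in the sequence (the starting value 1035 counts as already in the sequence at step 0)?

1035 = (4,0,11)_16 → 4³ + 0³ + 11³ = 64 + 0 + 1331 = 1395
1395 = (5,7,3)_16 → 5³ + 7³ + 3³ = 125 + 343 + 27 = 495
495 = (1,14,15)_16 → 1³ + 14³ + 15³ = 1 + 2744 + 3375 = 6120
6120 = (1,7,14,8)_16 → 1³ + 7³ + 14³ + 8³ = 1 + 343 + 2744 + 512 = 3600
3600 = (14,1,0)_16 → 14³ + 1³ + 0³ = 2744 + 1 + 0 = 2745
2745 = (10,11,9)_16 → 10³ + 11³ + 9³ = 1000 + 1331 + 729 = 3060
3060 = (11,15,4)_16 → 11³ + 15³ + 4³ = 1331 + 3375 + 64 = 4770
4770 = (1,2,10,2)_16 → 1³ + 2³ + 10³ + 2³ = 1 + 8 + 1000 + 8 = 1017
1017 = (3,15,9)_16 → 3³ + 15³ + 9³ = 27 + 3375 + 729 = 4131
4131 = (1,0,2,3)_16 → 1³ + 0³ + 2³ + 3³ = 1 + 0 + 8 + 27 = 36
36 = (2,4)_16 → 2³ + 4³ = 8 + 64 = 72
72 = (4,8)_16 → 4³ + 8³ = 64 + 512 = 576
576 = (2,4,0)_16 → 2³ + 4³ + 0³ = 8 + 64 + 0 = 72  — 72 repeats.
That took 13 steps.

13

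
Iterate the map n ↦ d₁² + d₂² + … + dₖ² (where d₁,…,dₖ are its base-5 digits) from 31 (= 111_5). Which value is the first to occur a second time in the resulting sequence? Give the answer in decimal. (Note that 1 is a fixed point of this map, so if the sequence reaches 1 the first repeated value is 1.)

31 = (1,1,1)_5 → 1² + 1² + 1² = 3
3 = (3)_5 → 3² = 9
9 = (1,4)_5 → 1² + 4² = 17
17 = (3,2)_5 → 3² + 2² = 13
13 = (2,3)_5 → 2² + 3² = 13  — 13 already appeared earlier.

13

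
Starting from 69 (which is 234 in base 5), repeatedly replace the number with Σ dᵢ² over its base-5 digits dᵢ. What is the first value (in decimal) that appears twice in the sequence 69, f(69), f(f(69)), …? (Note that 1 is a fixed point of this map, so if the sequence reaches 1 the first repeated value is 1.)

13

69 = (2,3,4)_5 → 2² + 3² + 4² = 29
29 = (1,0,4)_5 → 1² + 0² + 4² = 17
17 = (3,2)_5 → 3² + 2² = 13
13 = (2,3)_5 → 2² + 3² = 13  — 13 already appeared earlier.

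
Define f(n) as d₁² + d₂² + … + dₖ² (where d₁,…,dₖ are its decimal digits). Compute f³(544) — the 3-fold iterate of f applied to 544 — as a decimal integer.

65

544 → 5² + 4² + 4² = 25 + 16 + 16 = 57
57 → 5² + 7² = 25 + 49 = 74
74 → 7² + 4² = 49 + 16 = 65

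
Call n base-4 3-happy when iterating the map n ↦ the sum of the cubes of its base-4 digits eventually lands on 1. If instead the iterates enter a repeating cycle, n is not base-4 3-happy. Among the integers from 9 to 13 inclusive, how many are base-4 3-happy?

1

9: 9 → 9  (repeats 9)
10: 10 → 16 → 1  (reaches 1)
11: 11 → 35 → 35  (repeats 35)
12: 12 → 27 → 36 → 9 → 9  (repeats 9)
13: 13 → 28 → 28  (repeats 28)
base-4 3-happy: 10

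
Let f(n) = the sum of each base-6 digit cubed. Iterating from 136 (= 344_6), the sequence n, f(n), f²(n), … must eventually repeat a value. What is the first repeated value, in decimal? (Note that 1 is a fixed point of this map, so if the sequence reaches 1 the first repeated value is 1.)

136 = (3,4,4)_6 → 3³ + 4³ + 4³ = 155
155 = (4,1,5)_6 → 4³ + 1³ + 5³ = 190
190 = (5,1,4)_6 → 5³ + 1³ + 4³ = 190  — 190 already appeared earlier.

190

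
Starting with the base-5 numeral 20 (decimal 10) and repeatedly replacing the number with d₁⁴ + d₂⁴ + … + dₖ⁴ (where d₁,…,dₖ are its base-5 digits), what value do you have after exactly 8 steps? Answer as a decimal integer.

10 = (2,0)_5 → 16
16 = (3,1)_5 → 82
82 = (3,1,2)_5 → 98
98 = (3,4,3)_5 → 418
418 = (3,1,3,3)_5 → 244
244 = (1,4,3,4)_5 → 594
594 = (4,3,3,4)_5 → 674
674 = (1,0,1,4,4)_5 → 514

514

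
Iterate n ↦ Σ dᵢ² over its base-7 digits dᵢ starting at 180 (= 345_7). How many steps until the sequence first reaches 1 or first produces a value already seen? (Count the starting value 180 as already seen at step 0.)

6

180 = (3,4,5)_7 → 3² + 4² + 5² = 50
50 = (1,0,1)_7 → 1² + 0² + 1² = 2
2 = (2)_7 → 2² = 4
4 = (4)_7 → 4² = 16
16 = (2,2)_7 → 2² + 2² = 8
8 = (1,1)_7 → 1² + 1² = 2  — 2 repeats.
That took 6 steps.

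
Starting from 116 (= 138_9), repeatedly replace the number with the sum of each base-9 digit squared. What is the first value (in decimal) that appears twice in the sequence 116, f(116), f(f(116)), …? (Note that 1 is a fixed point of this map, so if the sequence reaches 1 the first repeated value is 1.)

74

116 = (1,3,8)_9 → 1² + 3² + 8² = 1 + 9 + 64 = 74
74 = (8,2)_9 → 8² + 2² = 64 + 4 = 68
68 = (7,5)_9 → 7² + 5² = 49 + 25 = 74  — 74 already appeared earlier.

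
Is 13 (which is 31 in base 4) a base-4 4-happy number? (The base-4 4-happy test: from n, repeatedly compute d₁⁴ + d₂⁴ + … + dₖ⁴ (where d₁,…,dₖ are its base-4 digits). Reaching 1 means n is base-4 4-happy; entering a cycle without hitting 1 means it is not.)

13 = (3,1)_4 → 3⁴ + 1⁴ = 82
82 = (1,1,0,2)_4 → 1⁴ + 1⁴ + 0⁴ + 2⁴ = 18
18 = (1,0,2)_4 → 1⁴ + 0⁴ + 2⁴ = 17
17 = (1,0,1)_4 → 1⁴ + 0⁴ + 1⁴ = 2
2 = (2)_4 → 2⁴ = 16
16 = (1,0,0)_4 → 1⁴ + 0⁴ + 0⁴ = 1  — reached 1.

base-4 4-happy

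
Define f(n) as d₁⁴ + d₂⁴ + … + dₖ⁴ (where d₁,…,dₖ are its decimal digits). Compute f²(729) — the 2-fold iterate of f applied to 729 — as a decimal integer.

729 → 7⁴ + 2⁴ + 9⁴ = 8978
8978 → 8⁴ + 9⁴ + 7⁴ + 8⁴ = 17154

17154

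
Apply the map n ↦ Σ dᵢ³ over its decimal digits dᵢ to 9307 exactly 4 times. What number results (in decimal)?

1459

9307 → 1099
1099 → 1459
1459 → 919
919 → 1459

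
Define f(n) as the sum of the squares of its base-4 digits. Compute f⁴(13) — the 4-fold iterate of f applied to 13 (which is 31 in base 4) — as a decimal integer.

13 = (3,1)_4 → 3² + 1² = 9 + 1 = 10
10 = (2,2)_4 → 2² + 2² = 4 + 4 = 8
8 = (2,0)_4 → 2² + 0² = 4 + 0 = 4
4 = (1,0)_4 → 1² + 0² = 1 + 0 = 1

1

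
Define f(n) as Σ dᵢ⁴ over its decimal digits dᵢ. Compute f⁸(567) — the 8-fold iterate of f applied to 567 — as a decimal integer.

567 → 5⁴ + 6⁴ + 7⁴ = 4322
4322 → 4⁴ + 3⁴ + 2⁴ + 2⁴ = 369
369 → 3⁴ + 6⁴ + 9⁴ = 7938
7938 → 7⁴ + 9⁴ + 3⁴ + 8⁴ = 13139
13139 → 1⁴ + 3⁴ + 1⁴ + 3⁴ + 9⁴ = 6725
6725 → 6⁴ + 7⁴ + 2⁴ + 5⁴ = 4338
4338 → 4⁴ + 3⁴ + 3⁴ + 8⁴ = 4514
4514 → 4⁴ + 5⁴ + 1⁴ + 4⁴ = 1138

1138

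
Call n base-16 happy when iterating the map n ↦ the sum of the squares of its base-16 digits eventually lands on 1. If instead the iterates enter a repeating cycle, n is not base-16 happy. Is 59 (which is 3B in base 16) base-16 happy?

base-16 happy

59 = (3,11)_16 → 130
130 = (8,2)_16 → 68
68 = (4,4)_16 → 32
32 = (2,0)_16 → 4
4 = (4)_16 → 16
16 = (1,0)_16 → 1  — reached 1.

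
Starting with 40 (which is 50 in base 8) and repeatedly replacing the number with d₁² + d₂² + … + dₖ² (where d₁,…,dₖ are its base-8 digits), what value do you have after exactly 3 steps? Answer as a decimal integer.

40 = (5,0)_8 → 5² + 0² = 25 + 0 = 25
25 = (3,1)_8 → 3² + 1² = 9 + 1 = 10
10 = (1,2)_8 → 1² + 2² = 1 + 4 = 5

5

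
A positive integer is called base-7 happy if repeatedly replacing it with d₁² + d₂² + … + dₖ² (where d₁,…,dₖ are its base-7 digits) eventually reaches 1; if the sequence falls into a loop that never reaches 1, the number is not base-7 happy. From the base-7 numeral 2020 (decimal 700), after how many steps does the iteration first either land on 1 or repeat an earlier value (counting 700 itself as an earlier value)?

5

700 = (2,0,2,0)_7 → 2² + 0² + 2² + 0² = 4 + 0 + 4 + 0 = 8
8 = (1,1)_7 → 1² + 1² = 1 + 1 = 2
2 = (2)_7 → 2² = 4
4 = (4)_7 → 4² = 16
16 = (2,2)_7 → 2² + 2² = 4 + 4 = 8  — 8 repeats.
That took 5 steps.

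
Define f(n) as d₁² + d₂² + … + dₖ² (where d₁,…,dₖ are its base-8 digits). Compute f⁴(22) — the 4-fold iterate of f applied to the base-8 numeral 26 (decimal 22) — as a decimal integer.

22 = (2,6)_8 → 2² + 6² = 4 + 36 = 40
40 = (5,0)_8 → 5² + 0² = 25 + 0 = 25
25 = (3,1)_8 → 3² + 1² = 9 + 1 = 10
10 = (1,2)_8 → 1² + 2² = 1 + 4 = 5

5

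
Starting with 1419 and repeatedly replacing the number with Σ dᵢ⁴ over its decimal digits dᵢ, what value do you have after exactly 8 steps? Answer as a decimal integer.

6514

1419 → 1⁴ + 4⁴ + 1⁴ + 9⁴ = 6819
6819 → 6⁴ + 8⁴ + 1⁴ + 9⁴ = 11954
11954 → 1⁴ + 1⁴ + 9⁴ + 5⁴ + 4⁴ = 7444
7444 → 7⁴ + 4⁴ + 4⁴ + 4⁴ = 3169
3169 → 3⁴ + 1⁴ + 6⁴ + 9⁴ = 7939
7939 → 7⁴ + 9⁴ + 3⁴ + 9⁴ = 15604
15604 → 1⁴ + 5⁴ + 6⁴ + 0⁴ + 4⁴ = 2178
2178 → 2⁴ + 1⁴ + 7⁴ + 8⁴ = 6514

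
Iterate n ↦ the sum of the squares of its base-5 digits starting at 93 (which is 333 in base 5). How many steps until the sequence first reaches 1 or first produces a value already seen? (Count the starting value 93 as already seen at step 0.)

3

93 = (3,3,3)_5 → 3² + 3² + 3² = 27
27 = (1,0,2)_5 → 1² + 0² + 2² = 5
5 = (1,0)_5 → 1² + 0² = 1  — reached 1.
That took 3 steps.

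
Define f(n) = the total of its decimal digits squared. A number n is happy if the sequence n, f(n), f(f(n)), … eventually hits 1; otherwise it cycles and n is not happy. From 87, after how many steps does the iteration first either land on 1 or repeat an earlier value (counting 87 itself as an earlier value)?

87 → 8² + 7² = 64 + 49 = 113
113 → 1² + 1² + 3² = 1 + 1 + 9 = 11
11 → 1² + 1² = 1 + 1 = 2
2 → 2² = 4
4 → 4² = 16
16 → 1² + 6² = 1 + 36 = 37
37 → 3² + 7² = 9 + 49 = 58
58 → 5² + 8² = 25 + 64 = 89
89 → 8² + 9² = 64 + 81 = 145
145 → 1² + 4² + 5² = 1 + 16 + 25 = 42
42 → 4² + 2² = 16 + 4 = 20
20 → 2² + 0² = 4 + 0 = 4  — 4 repeats.
That took 12 steps.

12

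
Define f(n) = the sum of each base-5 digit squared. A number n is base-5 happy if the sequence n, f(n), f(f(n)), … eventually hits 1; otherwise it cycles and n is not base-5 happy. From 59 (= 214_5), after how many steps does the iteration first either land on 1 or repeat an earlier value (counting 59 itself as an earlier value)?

4

59 = (2,1,4)_5 → 21
21 = (4,1)_5 → 17
17 = (3,2)_5 → 13
13 = (2,3)_5 → 13  — 13 repeats.
That took 4 steps.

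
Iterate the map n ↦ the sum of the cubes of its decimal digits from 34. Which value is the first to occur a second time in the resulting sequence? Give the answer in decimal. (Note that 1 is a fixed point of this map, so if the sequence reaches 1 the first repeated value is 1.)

370

34 → 3³ + 4³ = 91
91 → 9³ + 1³ = 730
730 → 7³ + 3³ + 0³ = 370
370 → 3³ + 7³ + 0³ = 370  — 370 already appeared earlier.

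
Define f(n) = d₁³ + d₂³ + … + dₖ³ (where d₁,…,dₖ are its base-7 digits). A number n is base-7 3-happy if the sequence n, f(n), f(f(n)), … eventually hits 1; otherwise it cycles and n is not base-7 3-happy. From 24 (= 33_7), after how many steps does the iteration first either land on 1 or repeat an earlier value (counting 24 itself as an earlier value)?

5

24 = (3,3)_7 → 3³ + 3³ = 27 + 27 = 54
54 = (1,0,5)_7 → 1³ + 0³ + 5³ = 1 + 0 + 125 = 126
126 = (2,4,0)_7 → 2³ + 4³ + 0³ = 8 + 64 + 0 = 72
72 = (1,3,2)_7 → 1³ + 3³ + 2³ = 1 + 27 + 8 = 36
36 = (5,1)_7 → 5³ + 1³ = 125 + 1 = 126  — 126 repeats.
That took 5 steps.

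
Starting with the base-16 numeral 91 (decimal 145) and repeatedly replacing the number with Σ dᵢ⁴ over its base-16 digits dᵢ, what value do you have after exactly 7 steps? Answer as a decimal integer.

145 = (9,1)_16 → 6562
6562 = (1,9,10,2)_16 → 16578
16578 = (4,0,12,2)_16 → 21008
21008 = (5,2,1,0)_16 → 642
642 = (2,8,2)_16 → 4128
4128 = (1,0,2,0)_16 → 17
17 = (1,1)_16 → 2

2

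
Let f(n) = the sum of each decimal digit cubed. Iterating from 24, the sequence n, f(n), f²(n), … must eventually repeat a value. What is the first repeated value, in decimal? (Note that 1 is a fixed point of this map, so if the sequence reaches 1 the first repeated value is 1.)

24 → 2³ + 4³ = 8 + 64 = 72
72 → 7³ + 2³ = 343 + 8 = 351
351 → 3³ + 5³ + 1³ = 27 + 125 + 1 = 153
153 → 1³ + 5³ + 3³ = 1 + 125 + 27 = 153  — 153 already appeared earlier.

153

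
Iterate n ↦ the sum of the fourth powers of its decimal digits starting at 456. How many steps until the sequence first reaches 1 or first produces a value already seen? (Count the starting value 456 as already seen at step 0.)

12

456 → 4⁴ + 5⁴ + 6⁴ = 256 + 625 + 1296 = 2177
2177 → 2⁴ + 1⁴ + 7⁴ + 7⁴ = 16 + 1 + 2401 + 2401 = 4819
4819 → 4⁴ + 8⁴ + 1⁴ + 9⁴ = 256 + 4096 + 1 + 6561 = 10914
10914 → 1⁴ + 0⁴ + 9⁴ + 1⁴ + 4⁴ = 1 + 0 + 6561 + 1 + 256 = 6819
6819 → 6⁴ + 8⁴ + 1⁴ + 9⁴ = 1296 + 4096 + 1 + 6561 = 11954
11954 → 1⁴ + 1⁴ + 9⁴ + 5⁴ + 4⁴ = 1 + 1 + 6561 + 625 + 256 = 7444
7444 → 7⁴ + 4⁴ + 4⁴ + 4⁴ = 2401 + 256 + 256 + 256 = 3169
3169 → 3⁴ + 1⁴ + 6⁴ + 9⁴ = 81 + 1 + 1296 + 6561 = 7939
7939 → 7⁴ + 9⁴ + 3⁴ + 9⁴ = 2401 + 6561 + 81 + 6561 = 15604
15604 → 1⁴ + 5⁴ + 6⁴ + 0⁴ + 4⁴ = 1 + 625 + 1296 + 0 + 256 = 2178
2178 → 2⁴ + 1⁴ + 7⁴ + 8⁴ = 16 + 1 + 2401 + 4096 = 6514
6514 → 6⁴ + 5⁴ + 1⁴ + 4⁴ = 1296 + 625 + 1 + 256 = 2178  — 2178 repeats.
That took 12 steps.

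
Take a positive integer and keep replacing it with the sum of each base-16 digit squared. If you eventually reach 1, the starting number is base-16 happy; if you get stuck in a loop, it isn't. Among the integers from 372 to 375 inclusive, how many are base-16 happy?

1

372: 372 → 66 → 20 → 17 → 2 → 4 → 16 → 1  — base-16 happy
373: 373 → 75 → 137 → 145 → 82 → 29 → 170 → 200 → 208 → 169 → 181 → 146 → 85 → 50 → 13 → 169  — not base-16 happy
374: 374 → 86 → 61 → 178 → 125 → 218 → 269 → 170 → 200 → 208 → 169 → 181 → 146 → 85 → 50 → 13 → 169  — not base-16 happy
375: 375 → 99 → 45 → 173 → 269 → 170 → 200 → 208 → 169 → 181 → 146 → 85 → 50 → 13 → 169  — not base-16 happy
base-16 happy: 372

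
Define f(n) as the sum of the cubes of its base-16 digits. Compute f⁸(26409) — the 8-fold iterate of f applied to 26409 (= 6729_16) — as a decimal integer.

2673

26409 = (6,7,2,9)_16 → 6³ + 7³ + 2³ + 9³ = 216 + 343 + 8 + 729 = 1296
1296 = (5,1,0)_16 → 5³ + 1³ + 0³ = 125 + 1 + 0 = 126
126 = (7,14)_16 → 7³ + 14³ = 343 + 2744 = 3087
3087 = (12,0,15)_16 → 12³ + 0³ + 15³ = 1728 + 0 + 3375 = 5103
5103 = (1,3,14,15)_16 → 1³ + 3³ + 14³ + 15³ = 1 + 27 + 2744 + 3375 = 6147
6147 = (1,8,0,3)_16 → 1³ + 8³ + 0³ + 3³ = 1 + 512 + 0 + 27 = 540
540 = (2,1,12)_16 → 2³ + 1³ + 12³ = 8 + 1 + 1728 = 1737
1737 = (6,12,9)_16 → 6³ + 12³ + 9³ = 216 + 1728 + 729 = 2673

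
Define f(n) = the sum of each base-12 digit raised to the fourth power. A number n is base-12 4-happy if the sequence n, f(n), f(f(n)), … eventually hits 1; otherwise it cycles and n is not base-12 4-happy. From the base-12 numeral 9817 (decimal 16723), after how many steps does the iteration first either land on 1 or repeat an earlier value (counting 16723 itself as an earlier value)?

13

16723 = (9,8,1,7)_12 → 9⁴ + 8⁴ + 1⁴ + 7⁴ = 6561 + 4096 + 1 + 2401 = 13059
13059 = (7,6,8,3)_12 → 7⁴ + 6⁴ + 8⁴ + 3⁴ = 2401 + 1296 + 4096 + 81 = 7874
7874 = (4,6,8,2)_12 → 4⁴ + 6⁴ + 8⁴ + 2⁴ = 256 + 1296 + 4096 + 16 = 5664
5664 = (3,3,4,0)_12 → 3⁴ + 3⁴ + 4⁴ + 0⁴ = 81 + 81 + 256 + 0 = 418
418 = (2,10,10)_12 → 2⁴ + 10⁴ + 10⁴ = 16 + 10000 + 10000 = 20016
20016 = (11,7,0,0)_12 → 11⁴ + 7⁴ + 0⁴ + 0⁴ = 14641 + 2401 + 0 + 0 = 17042
17042 = (9,10,4,2)_12 → 9⁴ + 10⁴ + 4⁴ + 2⁴ = 6561 + 10000 + 256 + 16 = 16833
16833 = (9,8,10,9)_12 → 9⁴ + 8⁴ + 10⁴ + 9⁴ = 6561 + 4096 + 10000 + 6561 = 27218
27218 = (1,3,9,0,2)_12 → 1⁴ + 3⁴ + 9⁴ + 0⁴ + 2⁴ = 1 + 81 + 6561 + 0 + 16 = 6659
6659 = (3,10,2,11)_12 → 3⁴ + 10⁴ + 2⁴ + 11⁴ = 81 + 10000 + 16 + 14641 = 24738
24738 = (1,2,3,9,6)_12 → 1⁴ + 2⁴ + 3⁴ + 9⁴ + 6⁴ = 1 + 16 + 81 + 6561 + 1296 = 7955
7955 = (4,7,2,11)_12 → 4⁴ + 7⁴ + 2⁴ + 11⁴ = 256 + 2401 + 16 + 14641 = 17314
17314 = (10,0,2,10)_12 → 10⁴ + 0⁴ + 2⁴ + 10⁴ = 10000 + 0 + 16 + 10000 = 20016  — 20016 repeats.
That took 13 steps.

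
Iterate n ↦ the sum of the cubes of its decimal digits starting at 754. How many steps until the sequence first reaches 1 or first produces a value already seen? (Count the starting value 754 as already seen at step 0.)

5

754 → 7³ + 5³ + 4³ = 343 + 125 + 64 = 532
532 → 5³ + 3³ + 2³ = 125 + 27 + 8 = 160
160 → 1³ + 6³ + 0³ = 1 + 216 + 0 = 217
217 → 2³ + 1³ + 7³ = 8 + 1 + 343 = 352
352 → 3³ + 5³ + 2³ = 27 + 125 + 8 = 160  — 160 repeats.
That took 5 steps.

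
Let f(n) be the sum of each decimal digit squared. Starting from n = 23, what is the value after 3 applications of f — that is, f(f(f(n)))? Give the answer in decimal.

23 → 2² + 3² = 13
13 → 1² + 3² = 10
10 → 1² + 0² = 1

1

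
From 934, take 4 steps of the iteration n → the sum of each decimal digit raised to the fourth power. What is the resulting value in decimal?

4354

934 → 6898
6898 → 16049
16049 → 8114
8114 → 4354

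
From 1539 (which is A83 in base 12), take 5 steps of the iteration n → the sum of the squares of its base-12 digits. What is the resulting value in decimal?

5

1539 = (10,8,3)_12 → 173
173 = (1,2,5)_12 → 30
30 = (2,6)_12 → 40
40 = (3,4)_12 → 25
25 = (2,1)_12 → 5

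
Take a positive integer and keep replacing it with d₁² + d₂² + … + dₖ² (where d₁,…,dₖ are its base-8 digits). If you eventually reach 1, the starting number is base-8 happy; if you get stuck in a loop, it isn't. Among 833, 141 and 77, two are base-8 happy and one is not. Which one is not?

141

833: 833 → 27 → 18 → 8 → 1  — reaches 1 (base-8 happy)
141: 141 → 30 → 45 → 50 → 40 → 25 → 10 → 5 → 25  — repeats 25 (not base-8 happy)
77: 77 → 27 → 18 → 8 → 1  — reaches 1 (base-8 happy)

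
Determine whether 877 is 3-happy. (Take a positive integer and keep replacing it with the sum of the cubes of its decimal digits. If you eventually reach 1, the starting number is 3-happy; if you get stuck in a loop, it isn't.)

3-happy

877 → 8³ + 7³ + 7³ = 512 + 343 + 343 = 1198
1198 → 1³ + 1³ + 9³ + 8³ = 1 + 1 + 729 + 512 = 1243
1243 → 1³ + 2³ + 4³ + 3³ = 1 + 8 + 64 + 27 = 100
100 → 1³ + 0³ + 0³ = 1 + 0 + 0 = 1  — reached 1.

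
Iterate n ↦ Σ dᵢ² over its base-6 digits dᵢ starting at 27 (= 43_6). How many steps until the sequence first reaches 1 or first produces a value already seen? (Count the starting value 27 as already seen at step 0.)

27 = (4,3)_6 → 4² + 3² = 25
25 = (4,1)_6 → 4² + 1² = 17
17 = (2,5)_6 → 2² + 5² = 29
29 = (4,5)_6 → 4² + 5² = 41
41 = (1,0,5)_6 → 1² + 0² + 5² = 26
26 = (4,2)_6 → 4² + 2² = 20
20 = (3,2)_6 → 3² + 2² = 13
13 = (2,1)_6 → 2² + 1² = 5
5 = (5)_6 → 5² = 25  — 25 repeats.
That took 9 steps.

9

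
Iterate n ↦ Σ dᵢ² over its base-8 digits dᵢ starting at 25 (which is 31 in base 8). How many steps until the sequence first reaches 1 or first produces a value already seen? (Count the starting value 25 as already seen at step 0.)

3

25 = (3,1)_8 → 3² + 1² = 10
10 = (1,2)_8 → 1² + 2² = 5
5 = (5)_8 → 5² = 25  — 25 repeats.
That took 3 steps.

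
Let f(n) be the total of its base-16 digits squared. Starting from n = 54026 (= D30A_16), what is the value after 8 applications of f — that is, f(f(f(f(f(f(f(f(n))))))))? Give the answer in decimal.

1

54026 = (13,3,0,10)_16 → 278
278 = (1,1,6)_16 → 38
38 = (2,6)_16 → 40
40 = (2,8)_16 → 68
68 = (4,4)_16 → 32
32 = (2,0)_16 → 4
4 = (4)_16 → 16
16 = (1,0)_16 → 1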